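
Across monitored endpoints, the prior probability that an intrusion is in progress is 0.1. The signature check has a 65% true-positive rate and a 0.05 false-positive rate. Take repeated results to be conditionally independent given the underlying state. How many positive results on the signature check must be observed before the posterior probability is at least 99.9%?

Prior odds: 0.1 ÷ 0.9 = 1/9.
Likelihood ratio of a positive result = 0.65/0.05 = 13.
Target posterior odds = 0.999/0.001 = 999.
Require 13ⁿ ≥ 999 ÷ (1/9) = 8991.
13³ = 2197 falls short of 8991 but 13⁴ = 28561 reaches it, so n = 4.

4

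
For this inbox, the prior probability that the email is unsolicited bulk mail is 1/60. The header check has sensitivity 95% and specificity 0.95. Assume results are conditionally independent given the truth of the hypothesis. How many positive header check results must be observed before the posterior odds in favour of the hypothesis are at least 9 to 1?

3

Prior odds = (1/60)/(59/60) = 1/59.
False-positive rate = 1 − 0.95 = 0.05; likelihood ratio of a positive = 0.95/0.05 = 19.
Target odds = 9.
Require 19ⁿ ≥ 9 ÷ (1/59) = 531.
19² = 361 falls short of 531 but 19³ = 6859 reaches it, so n = 3.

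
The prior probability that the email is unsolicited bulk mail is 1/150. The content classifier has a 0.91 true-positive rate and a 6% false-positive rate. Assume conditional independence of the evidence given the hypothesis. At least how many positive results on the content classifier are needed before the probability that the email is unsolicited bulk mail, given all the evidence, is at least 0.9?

Prior odds = (1/150)/(149/150) = 1/149.
Likelihood ratio of a positive result = 0.91/0.06 = 91/6.
Target posterior odds = 0.9/0.1 = 9.
Need (1/149) × (91/6)ⁿ ≥ 9, i.e. (91/6)ⁿ ≥ 1341.
(91/6)² = 8281/36 falls short of 1341 but (91/6)³ = 753571/216 reaches it, so n = 3.

3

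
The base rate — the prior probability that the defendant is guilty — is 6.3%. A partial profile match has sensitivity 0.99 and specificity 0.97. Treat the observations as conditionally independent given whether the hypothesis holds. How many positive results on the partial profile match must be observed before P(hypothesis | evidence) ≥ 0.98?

2

Prior odds = 0.063/0.937 = 63/937.
False-positive rate = 1 − 0.97 = 0.03; likelihood ratio of a positive = 0.99/0.03 = 33.
Target posterior odds = 0.98/0.02 = 49.
Need (63/937) × 33ⁿ ≥ 49, i.e. 33ⁿ ≥ 6559/9.
33¹ = 33 falls short of 6559/9 but 33² = 1089 reaches it, so n = 2.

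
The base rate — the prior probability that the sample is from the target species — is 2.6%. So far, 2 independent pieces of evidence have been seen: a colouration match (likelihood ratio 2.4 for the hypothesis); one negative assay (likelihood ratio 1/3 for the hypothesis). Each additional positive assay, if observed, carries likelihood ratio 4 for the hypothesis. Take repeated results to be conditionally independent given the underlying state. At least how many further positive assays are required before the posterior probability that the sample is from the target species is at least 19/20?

Prior odds = 0.026/0.974 = 13/487.
Combined Bayes factor of the evidence already in hand = 2.4 × (1/3) = 0.8.
Odds after that evidence = (13/487) × 0.8 = 52/2435.
Target odds = 0.95/0.05 = 19.
Need 4ⁿ ≥ 19 ÷ (52/2435) = 46265/52.
4⁴ = 256 falls short of 46265/52 but 4⁵ = 1024 reaches it, so n = 5.

5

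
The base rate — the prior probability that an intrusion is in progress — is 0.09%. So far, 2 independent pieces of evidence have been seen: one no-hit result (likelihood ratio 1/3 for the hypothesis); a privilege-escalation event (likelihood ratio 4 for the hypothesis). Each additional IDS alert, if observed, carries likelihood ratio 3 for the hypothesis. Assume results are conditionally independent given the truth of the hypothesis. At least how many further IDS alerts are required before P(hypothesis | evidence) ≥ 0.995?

Prior odds = 0.0009/0.9991 = 9/9991.
Combined Bayes factor of the evidence already in hand = (1/3) × 4 = 4/3.
Odds after that evidence = (9/9991) × 4/3 = 12/9991.
Target odds = 0.995/0.005 = 199.
Need 3ⁿ ≥ 199 ÷ (12/9991) = 1988209/12.
3¹⁰ = 59049 falls short of 1988209/12 but 3¹¹ = 177147 reaches it, so n = 11.

11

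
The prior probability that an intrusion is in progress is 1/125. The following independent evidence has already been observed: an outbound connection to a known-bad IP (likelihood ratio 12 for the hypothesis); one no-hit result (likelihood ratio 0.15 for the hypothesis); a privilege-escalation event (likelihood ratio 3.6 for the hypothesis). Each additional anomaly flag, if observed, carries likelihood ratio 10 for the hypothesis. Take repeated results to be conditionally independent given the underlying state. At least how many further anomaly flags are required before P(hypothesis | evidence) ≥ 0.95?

3

Prior odds = 0.008/0.992 = 1/124.
Combined Bayes factor of the evidence already in hand = 12 × 0.15 × 3.6 = 6.48.
Odds after that evidence = (1/124) × 6.48 = 81/1550.
Target odds = 0.95/0.05 = 19.
Need 10ⁿ ≥ 19 ÷ (81/1550) = 29450/81.
10² = 100 falls short of 29450/81 but 10³ = 1000 reaches it, so n = 3.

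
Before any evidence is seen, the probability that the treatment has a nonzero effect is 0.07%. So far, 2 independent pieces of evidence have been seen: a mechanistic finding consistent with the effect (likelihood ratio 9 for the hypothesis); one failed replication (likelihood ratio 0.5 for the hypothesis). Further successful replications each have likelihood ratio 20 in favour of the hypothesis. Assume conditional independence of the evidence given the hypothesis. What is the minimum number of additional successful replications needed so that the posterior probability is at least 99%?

4

Prior odds = 0.0007/0.9993 = 7/9993.
Combined Bayes factor of the evidence already in hand = 9 × 0.5 = 4.5.
Odds after that evidence = (7/9993) × 4.5 = 21/6662.
Target odds = 0.99/0.01 = 99.
Need 20ⁿ ≥ 99 ÷ (21/6662) = 219846/7.
20³ = 8000 falls short of 219846/7 but 20⁴ = 160000 reaches it, so n = 4.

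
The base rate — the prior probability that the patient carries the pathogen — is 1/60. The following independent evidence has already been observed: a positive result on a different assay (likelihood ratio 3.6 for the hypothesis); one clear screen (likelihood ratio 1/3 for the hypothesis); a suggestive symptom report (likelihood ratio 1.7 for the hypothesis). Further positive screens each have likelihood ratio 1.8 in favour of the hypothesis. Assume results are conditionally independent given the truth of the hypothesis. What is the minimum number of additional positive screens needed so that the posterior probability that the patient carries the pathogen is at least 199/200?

Prior odds = (1/60)/(59/60) = 1/59.
Combined Bayes factor of the evidence already in hand = 3.6 × (1/3) × 1.7 = 2.04.
Odds after that evidence = (1/59) × 2.04 = 51/1475.
Target odds = 0.995/0.005 = 199.
Need 1.8ⁿ ≥ 199 ÷ (51/1475) = 293525/51.
1.8¹⁴ ≈3748.13 falls short of 293525/51 but 1.8¹⁵ ≈6746.64 reaches it, so n = 15.

15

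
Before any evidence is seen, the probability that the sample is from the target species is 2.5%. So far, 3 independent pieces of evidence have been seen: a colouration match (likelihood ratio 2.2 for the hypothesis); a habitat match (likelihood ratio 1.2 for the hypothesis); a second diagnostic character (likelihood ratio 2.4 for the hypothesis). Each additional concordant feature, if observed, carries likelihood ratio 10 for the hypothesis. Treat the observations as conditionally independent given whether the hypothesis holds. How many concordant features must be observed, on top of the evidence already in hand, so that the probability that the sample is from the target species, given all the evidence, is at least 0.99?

Prior odds = 0.025/0.975 = 1/39.
Combined Bayes factor of the evidence already in hand = 2.2 × 1.2 × 2.4 = 6.336.
Odds after that evidence = (1/39) × 6.336 = 264/1625.
Target odds = 0.99/0.01 = 99.
Need 10ⁿ ≥ 99 ÷ (264/1625) = 609.375.
10² = 100 falls short of 609.375 but 10³ = 1000 reaches it, so n = 3.

3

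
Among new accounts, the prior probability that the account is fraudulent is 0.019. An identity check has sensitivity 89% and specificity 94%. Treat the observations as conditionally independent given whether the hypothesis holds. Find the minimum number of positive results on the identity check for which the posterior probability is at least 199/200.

4

Prior odds = 0.019/0.981 = 19/981.
False-positive rate = 1 − 0.94 = 0.06; likelihood ratio of a positive = 0.89/0.06 = 89/6.
Target posterior odds = 0.995/0.005 = 199.
Need (19/981) × (89/6)ⁿ ≥ 199, i.e. (89/6)ⁿ ≥ 195219/19.
(89/6)³ = 704969/216 falls short of 195219/19 but (89/6)⁴ = 62742241/1296 reaches it, so n = 4.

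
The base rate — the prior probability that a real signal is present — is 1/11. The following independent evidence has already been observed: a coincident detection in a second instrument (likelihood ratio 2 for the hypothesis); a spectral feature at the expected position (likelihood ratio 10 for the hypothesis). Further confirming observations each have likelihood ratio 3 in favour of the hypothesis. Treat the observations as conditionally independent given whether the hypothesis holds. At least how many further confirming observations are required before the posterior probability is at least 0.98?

3

Prior odds = (1/11)/(10/11) = 0.1.
Combined Bayes factor of the evidence already in hand = 2 × 10 = 20.
Odds after that evidence = 0.1 × 20 = 2.
Target odds = 0.98/0.02 = 49.
Need 3ⁿ ≥ 49 ÷ 2 = 24.5.
3² = 9 falls short of 24.5 but 3³ = 27 reaches it, so n = 3.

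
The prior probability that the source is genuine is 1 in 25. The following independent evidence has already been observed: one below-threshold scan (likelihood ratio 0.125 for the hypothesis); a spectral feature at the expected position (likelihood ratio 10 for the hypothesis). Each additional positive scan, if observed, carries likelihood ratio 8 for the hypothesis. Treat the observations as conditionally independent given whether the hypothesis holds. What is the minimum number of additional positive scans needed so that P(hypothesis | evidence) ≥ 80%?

Prior odds = 0.04/0.96 = 1/24.
Combined Bayes factor of the evidence already in hand = 0.125 × 10 = 1.25.
Odds after that evidence = (1/24) × 1.25 = 5/96.
Target odds = 0.8/0.2 = 4.
Need 8ⁿ ≥ 4 ÷ (5/96) = 76.8.
8² = 64 falls short of 76.8 but 8³ = 512 reaches it, so n = 3.

3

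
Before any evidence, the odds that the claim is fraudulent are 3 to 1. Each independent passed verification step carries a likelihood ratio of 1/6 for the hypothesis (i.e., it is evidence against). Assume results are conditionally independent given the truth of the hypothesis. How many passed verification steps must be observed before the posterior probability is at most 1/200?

Prior odds = 3.
Likelihood ratio per passed verification step = 1/6.
Target posterior odds = 0.005/0.995 = 1/199.
Require (1/6)ⁿ ≤ 1/199 ÷ 3 = 1/597.
(1/6)³ = 1/216 is still above 1/597 but (1/6)⁴ = 1/1296 is at or below it, so n = 4.

4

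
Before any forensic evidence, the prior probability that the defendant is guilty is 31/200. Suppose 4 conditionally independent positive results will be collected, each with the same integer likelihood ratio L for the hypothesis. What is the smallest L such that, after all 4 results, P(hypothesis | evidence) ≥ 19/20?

4

Prior odds = 0.155/0.845 = 31/169.
Target odds = 0.95/0.05 = 19.
Need L⁴ ≥ 19 ÷ (31/169) = 3211/31.
3⁴ = 81 < 3211/31 ≤ 256 = 4⁴, so L = 4.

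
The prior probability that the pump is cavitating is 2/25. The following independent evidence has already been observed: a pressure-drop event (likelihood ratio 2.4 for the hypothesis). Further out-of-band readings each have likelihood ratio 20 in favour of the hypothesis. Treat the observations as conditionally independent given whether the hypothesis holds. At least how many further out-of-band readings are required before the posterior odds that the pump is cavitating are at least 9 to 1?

2

Prior odds = 0.08/0.92 = 2/23.
Bayes factor of the evidence already in hand = 2.4.
Odds after that evidence = (2/23) × 2.4 = 24/115.
Target odds = 9.
Need 20ⁿ ≥ 9 ÷ (24/115) = 43.125.
20¹ = 20 falls short of 43.125 but 20² = 400 reaches it, so n = 2.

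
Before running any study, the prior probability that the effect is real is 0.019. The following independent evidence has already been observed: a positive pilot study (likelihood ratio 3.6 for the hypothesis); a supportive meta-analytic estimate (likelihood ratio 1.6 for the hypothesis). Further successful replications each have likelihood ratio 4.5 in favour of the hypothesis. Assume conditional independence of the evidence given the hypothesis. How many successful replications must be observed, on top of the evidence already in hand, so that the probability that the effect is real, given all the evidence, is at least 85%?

Prior odds = 0.019/0.981 = 19/981.
Combined Bayes factor of the evidence already in hand = 3.6 × 1.6 = 5.76.
Odds after that evidence = (19/981) × 5.76 = 304/2725.
Target odds = 0.85/0.15 = 17/3.
Need 4.5ⁿ ≥ 17/3 ÷ (304/2725) = 46325/912.
4.5² = 20.25 falls short of 46325/912 but 4.5³ = 91.125 reaches it, so n = 3.

3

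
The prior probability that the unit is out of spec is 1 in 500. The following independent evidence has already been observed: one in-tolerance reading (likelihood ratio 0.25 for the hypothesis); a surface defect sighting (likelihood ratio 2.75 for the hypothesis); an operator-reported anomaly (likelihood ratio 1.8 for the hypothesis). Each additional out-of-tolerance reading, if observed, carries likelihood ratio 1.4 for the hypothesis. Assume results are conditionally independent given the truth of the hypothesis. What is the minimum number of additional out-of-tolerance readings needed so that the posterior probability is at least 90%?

25

Prior odds = 0.002/0.998 = 1/499.
Combined Bayes factor of the evidence already in hand = 0.25 × 2.75 × 1.8 = 1.2375.
Odds after that evidence = (1/499) × 1.2375 = 99/39920.
Target odds = 0.9/0.1 = 9.
Need 1.4ⁿ ≥ 9 ÷ (99/39920) = 39920/11.
1.4²⁴ ≈3214.2 falls short of 39920/11 but 1.4²⁵ ≈4499.88 reaches it, so n = 25.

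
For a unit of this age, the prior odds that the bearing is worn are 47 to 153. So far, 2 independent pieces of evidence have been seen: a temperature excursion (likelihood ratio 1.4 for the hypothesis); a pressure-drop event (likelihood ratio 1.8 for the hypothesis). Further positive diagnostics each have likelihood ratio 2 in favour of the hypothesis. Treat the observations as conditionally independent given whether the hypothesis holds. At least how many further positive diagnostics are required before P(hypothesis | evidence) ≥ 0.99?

Prior odds = 47/153.
Combined Bayes factor of the evidence already in hand = 1.4 × 1.8 = 2.52.
Odds after that evidence = (47/153) × 2.52 = 329/425.
Target odds = 0.99/0.01 = 99.
Need 2ⁿ ≥ 99 ÷ (329/425) = 42075/329.
2⁶ = 64 falls short of 42075/329 but 2⁷ = 128 reaches it, so n = 7.

7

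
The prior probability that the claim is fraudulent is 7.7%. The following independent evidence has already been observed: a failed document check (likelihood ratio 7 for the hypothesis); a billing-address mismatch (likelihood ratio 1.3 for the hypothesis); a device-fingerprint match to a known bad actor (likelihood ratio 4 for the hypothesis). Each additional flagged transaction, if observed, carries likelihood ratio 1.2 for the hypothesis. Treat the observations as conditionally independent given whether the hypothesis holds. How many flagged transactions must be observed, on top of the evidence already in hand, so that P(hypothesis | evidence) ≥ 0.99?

Prior odds = 0.077/0.923 = 77/923.
Combined Bayes factor of the evidence already in hand = 7 × 1.3 × 4 = 36.4.
Odds after that evidence = (77/923) × 36.4 = 1078/355.
Target odds = 0.99/0.01 = 99.
Need 1.2ⁿ ≥ 99 ÷ (1078/355) = 3195/98.
1.2¹⁹ ≈31.948 falls short of 3195/98 but 1.2²⁰ ≈38.3376 reaches it, so n = 20.

20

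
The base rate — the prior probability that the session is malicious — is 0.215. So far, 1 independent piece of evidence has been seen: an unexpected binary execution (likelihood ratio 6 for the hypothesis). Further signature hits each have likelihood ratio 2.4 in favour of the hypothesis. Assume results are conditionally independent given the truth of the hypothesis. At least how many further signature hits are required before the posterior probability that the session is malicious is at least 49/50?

4

Prior odds = 0.215/0.785 = 43/157.
Bayes factor of the evidence already in hand = 6.
Odds after that evidence = (43/157) × 6 = 258/157.
Target odds = 0.98/0.02 = 49.
Need 2.4ⁿ ≥ 49 ÷ (258/157) = 7693/258.
2.4³ = 13.824 falls short of 7693/258 but 2.4⁴ = 33.1776 reaches it, so n = 4.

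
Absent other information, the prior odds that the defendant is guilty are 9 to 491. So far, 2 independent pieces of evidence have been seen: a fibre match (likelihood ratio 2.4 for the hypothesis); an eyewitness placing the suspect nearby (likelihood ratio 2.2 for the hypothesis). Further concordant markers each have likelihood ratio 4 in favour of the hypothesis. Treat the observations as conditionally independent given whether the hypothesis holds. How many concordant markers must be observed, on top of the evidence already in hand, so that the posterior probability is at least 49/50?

Prior odds = 9/491.
Combined Bayes factor of the evidence already in hand = 2.4 × 2.2 = 5.28.
Odds after that evidence = (9/491) × 5.28 = 1188/12275.
Target odds = 0.98/0.02 = 49.
Need 4ⁿ ≥ 49 ÷ (1188/12275) = 601475/1188.
4⁴ = 256 falls short of 601475/1188 but 4⁵ = 1024 reaches it, so n = 5.

5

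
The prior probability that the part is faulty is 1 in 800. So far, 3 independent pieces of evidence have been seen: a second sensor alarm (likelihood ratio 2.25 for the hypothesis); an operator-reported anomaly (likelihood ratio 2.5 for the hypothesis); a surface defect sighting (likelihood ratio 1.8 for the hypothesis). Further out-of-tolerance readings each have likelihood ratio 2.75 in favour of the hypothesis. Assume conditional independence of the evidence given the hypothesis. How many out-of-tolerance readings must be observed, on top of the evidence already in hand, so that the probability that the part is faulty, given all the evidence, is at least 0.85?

Prior odds = 0.00125/0.99875 = 1/799.
Combined Bayes factor of the evidence already in hand = 2.25 × 2.5 × 1.8 = 10.125.
Odds after that evidence = (1/799) × 10.125 = 81/6392.
Target odds = 0.85/0.15 = 17/3.
Need 2.75ⁿ ≥ 17/3 ÷ (81/6392) = 108664/243.
2.75⁶ = 1771561/4096 falls short of 108664/243 but 2.75⁷ = 19487171/16384 reaches it, so n = 7.

7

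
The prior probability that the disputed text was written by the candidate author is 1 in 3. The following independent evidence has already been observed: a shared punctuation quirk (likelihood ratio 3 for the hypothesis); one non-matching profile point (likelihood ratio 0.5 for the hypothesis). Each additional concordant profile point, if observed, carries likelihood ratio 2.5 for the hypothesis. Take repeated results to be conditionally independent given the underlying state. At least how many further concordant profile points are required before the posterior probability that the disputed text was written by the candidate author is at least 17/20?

Prior odds = (1/3)/(2/3) = 0.5.
Combined Bayes factor of the evidence already in hand = 3 × 0.5 = 1.5.
Odds after that evidence = 0.5 × 1.5 = 0.75.
Target odds = 0.85/0.15 = 17/3.
Need 2.5ⁿ ≥ 17/3 ÷ 0.75 = 68/9.
2.5² = 6.25 falls short of 68/9 but 2.5³ = 15.625 reaches it, so n = 3.

3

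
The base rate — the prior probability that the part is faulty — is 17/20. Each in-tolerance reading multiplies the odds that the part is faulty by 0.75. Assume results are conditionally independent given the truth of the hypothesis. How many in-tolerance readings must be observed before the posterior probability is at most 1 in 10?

14

Prior odds = 0.85/0.15 = 17/3.
Likelihood ratio per in-tolerance reading = 0.75.
Target odds: 0.1 ÷ 0.9 = 1/9.
Require 0.75ⁿ ≤ 1/9 ÷ (17/3) = 1/51.
0.75¹³ = 1594323/67108864 is still above 1/51 but 0.75¹⁴ = 4782969/268435456 is at or below it, so n = 14.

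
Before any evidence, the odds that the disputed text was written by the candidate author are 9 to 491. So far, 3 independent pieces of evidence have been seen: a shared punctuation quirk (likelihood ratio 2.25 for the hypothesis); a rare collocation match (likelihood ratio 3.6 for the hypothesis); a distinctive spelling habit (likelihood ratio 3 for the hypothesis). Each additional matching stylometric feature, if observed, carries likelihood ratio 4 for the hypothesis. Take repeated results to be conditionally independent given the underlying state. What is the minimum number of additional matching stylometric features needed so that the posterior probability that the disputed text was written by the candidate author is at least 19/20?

Prior odds = 9/491.
Combined Bayes factor of the evidence already in hand = 2.25 × 3.6 × 3 = 24.3.
Odds after that evidence = (9/491) × 24.3 = 2187/4910.
Target odds = 0.95/0.05 = 19.
Need 4ⁿ ≥ 19 ÷ (2187/4910) = 93290/2187.
4² = 16 falls short of 93290/2187 but 4³ = 64 reaches it, so n = 3.

3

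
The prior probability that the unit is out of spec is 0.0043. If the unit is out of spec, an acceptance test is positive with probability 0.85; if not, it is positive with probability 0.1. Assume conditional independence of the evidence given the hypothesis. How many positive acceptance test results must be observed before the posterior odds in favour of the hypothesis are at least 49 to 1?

Prior odds: 0.0043 ÷ 0.9957 = 43/9957.
Likelihood ratio of a positive = 0.85/0.1 = 8.5.
Target odds = 49.
Need (43/9957) × 8.5ⁿ ≥ 49, i.e. 8.5ⁿ ≥ 487893/43.
8.5⁴ = 5220.0625 falls short of 487893/43 but 8.5⁵ = 44370.53125 reaches it, so n = 5.

5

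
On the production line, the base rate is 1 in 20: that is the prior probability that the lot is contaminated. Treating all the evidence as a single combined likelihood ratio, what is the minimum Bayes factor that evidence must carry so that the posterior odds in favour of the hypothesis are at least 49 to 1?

Prior odds = 0.05/0.95 = 1/19.
Target odds = 49.
Required Bayes factor = 49 ÷ (1/19) = 931.

931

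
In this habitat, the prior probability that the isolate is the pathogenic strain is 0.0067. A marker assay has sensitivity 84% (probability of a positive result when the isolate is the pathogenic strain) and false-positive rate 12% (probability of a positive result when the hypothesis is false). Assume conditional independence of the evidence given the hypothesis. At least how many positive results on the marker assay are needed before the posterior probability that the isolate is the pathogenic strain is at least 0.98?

5

Prior odds = 0.0067/0.9933 = 67/9933.
Likelihood ratio of a positive result = 0.84/0.12 = 7.
Target posterior odds = 0.98/0.02 = 49.
Require 7ⁿ ≥ 49 ÷ (67/9933) = 486717/67.
7⁴ = 2401 falls short of 486717/67 but 7⁵ = 16807 reaches it, so n = 5.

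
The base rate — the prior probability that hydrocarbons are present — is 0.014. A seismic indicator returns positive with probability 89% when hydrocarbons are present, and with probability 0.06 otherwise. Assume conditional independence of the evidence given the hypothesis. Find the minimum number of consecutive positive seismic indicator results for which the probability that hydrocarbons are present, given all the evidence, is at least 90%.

Prior odds: 0.014 ÷ 0.986 = 7/493.
Likelihood ratio of a positive result = 0.89/0.06 = 89/6.
Target odds: 0.9 ÷ 0.1 = 9.
Require (89/6)ⁿ ≥ 9 ÷ (7/493) = 4437/7.
(89/6)² = 7921/36 falls short of 4437/7 but (89/6)³ = 704969/216 reaches it, so n = 3.

3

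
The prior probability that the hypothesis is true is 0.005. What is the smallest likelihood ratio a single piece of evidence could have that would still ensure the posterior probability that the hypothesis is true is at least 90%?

1791

Prior odds = 0.005/0.995 = 1/199.
Target odds = 0.9/0.1 = 9.
Required Bayes factor = 9 ÷ (1/199) = 1791.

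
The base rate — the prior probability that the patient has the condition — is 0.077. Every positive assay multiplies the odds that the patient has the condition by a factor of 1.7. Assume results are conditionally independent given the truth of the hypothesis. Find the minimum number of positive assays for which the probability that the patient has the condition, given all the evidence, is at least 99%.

14

Prior odds = 0.077/0.923 = 77/923.
Likelihood ratio per positive assay = 1.7.
Target posterior odds = 0.99/0.01 = 99.
Need (77/923) × 1.7ⁿ ≥ 99, i.e. 1.7ⁿ ≥ 8307/7.
1.7¹³ ≈990.458 falls short of 8307/7 but 1.7¹⁴ ≈1683.78 reaches it, so n = 14.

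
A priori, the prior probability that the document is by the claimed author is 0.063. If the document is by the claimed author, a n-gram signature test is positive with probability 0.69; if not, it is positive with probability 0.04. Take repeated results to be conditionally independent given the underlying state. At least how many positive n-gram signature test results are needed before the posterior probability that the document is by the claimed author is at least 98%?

3

Prior odds: 0.063 ÷ 0.937 = 63/937.
Likelihood ratio of a positive = 0.69/0.04 = 17.25.
Target posterior odds = 0.98/0.02 = 49.
Need (63/937) × 17.25ⁿ ≥ 49, i.e. 17.25ⁿ ≥ 6559/9.
17.25² = 297.5625 falls short of 6559/9 but 17.25³ = 5132.953125 reaches it, so n = 3.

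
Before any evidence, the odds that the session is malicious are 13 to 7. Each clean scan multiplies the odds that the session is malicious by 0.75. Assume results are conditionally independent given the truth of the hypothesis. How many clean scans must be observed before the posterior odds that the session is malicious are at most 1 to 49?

16

Prior odds = 13/7.
Likelihood ratio per clean scan = 0.75.
Target odds = 1/49.
Require 0.75ⁿ ≤ 1/49 ÷ (13/7) = 1/91.
0.75¹⁵ ≈0.0133635 is still above 1/91 but 0.75¹⁶ ≈0.0100226 is at or below it, so n = 16.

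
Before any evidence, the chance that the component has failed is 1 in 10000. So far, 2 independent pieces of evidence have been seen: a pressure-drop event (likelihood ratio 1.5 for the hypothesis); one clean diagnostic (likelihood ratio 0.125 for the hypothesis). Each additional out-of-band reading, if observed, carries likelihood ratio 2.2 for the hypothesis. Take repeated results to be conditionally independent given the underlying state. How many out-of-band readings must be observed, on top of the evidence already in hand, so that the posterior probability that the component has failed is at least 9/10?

Prior odds = 0.0001/0.9999 = 1/9999.
Combined Bayes factor of the evidence already in hand = 1.5 × 0.125 = 0.1875.
Odds after that evidence = (1/9999) × 0.1875 = 1/53328.
Target odds = 0.9/0.1 = 9.
Need 2.2ⁿ ≥ 9 ÷ (1/53328) = 479952.
2.2¹⁶ ≈301136 falls short of 479952 but 2.2¹⁷ ≈662500 reaches it, so n = 17.

17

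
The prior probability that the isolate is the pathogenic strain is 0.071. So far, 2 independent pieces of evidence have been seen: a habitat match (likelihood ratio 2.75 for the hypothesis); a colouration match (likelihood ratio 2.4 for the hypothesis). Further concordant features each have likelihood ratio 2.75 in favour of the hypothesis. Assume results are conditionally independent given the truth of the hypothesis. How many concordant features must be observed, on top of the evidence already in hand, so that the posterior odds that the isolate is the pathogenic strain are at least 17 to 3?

Prior odds = 0.071/0.929 = 71/929.
Combined Bayes factor of the evidence already in hand = 2.75 × 2.4 = 6.6.
Odds after that evidence = (71/929) × 6.6 = 2343/4645.
Target odds = 17/3.
Need 2.75ⁿ ≥ 17/3 ÷ (2343/4645) = 78965/7029.
2.75² = 7.5625 falls short of 78965/7029 but 2.75³ = 20.796875 reaches it, so n = 3.

3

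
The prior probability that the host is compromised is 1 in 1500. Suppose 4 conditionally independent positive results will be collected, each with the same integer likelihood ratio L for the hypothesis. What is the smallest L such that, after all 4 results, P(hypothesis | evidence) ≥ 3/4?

9

Prior odds = (1/1500)/(1499/1500) = 1/1499.
Target odds = 0.75/0.25 = 3.
Need L⁴ ≥ 3 ÷ (1/1499) = 4497.
8⁴ = 4096 < 4497 ≤ 6561 = 9⁴, so L = 9.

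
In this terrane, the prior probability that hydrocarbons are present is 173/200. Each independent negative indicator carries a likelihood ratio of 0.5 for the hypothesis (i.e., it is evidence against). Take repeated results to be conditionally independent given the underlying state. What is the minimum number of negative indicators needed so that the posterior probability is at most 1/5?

Prior odds = 0.865/0.135 = 173/27.
Likelihood ratio per negative indicator = 0.5.
Target odds: 0.2 ÷ 0.8 = 0.25.
Require 0.5ⁿ ≤ 0.25 ÷ (173/27) = 27/692.
0.5⁴ = 0.0625 is still above 27/692 but 0.5⁵ = 0.03125 is at or below it, so n = 5.

5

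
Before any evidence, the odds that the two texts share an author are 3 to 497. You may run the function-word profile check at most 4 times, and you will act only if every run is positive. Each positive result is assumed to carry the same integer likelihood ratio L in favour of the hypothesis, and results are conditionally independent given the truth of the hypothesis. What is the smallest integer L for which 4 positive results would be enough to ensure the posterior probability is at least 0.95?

8

Prior odds = 3/497.
Target odds = 0.95/0.05 = 19.
Need L⁴ ≥ 19 ÷ (3/497) = 9443/3.
7⁴ = 2401 < 9443/3 ≤ 4096 = 8⁴, so L = 8.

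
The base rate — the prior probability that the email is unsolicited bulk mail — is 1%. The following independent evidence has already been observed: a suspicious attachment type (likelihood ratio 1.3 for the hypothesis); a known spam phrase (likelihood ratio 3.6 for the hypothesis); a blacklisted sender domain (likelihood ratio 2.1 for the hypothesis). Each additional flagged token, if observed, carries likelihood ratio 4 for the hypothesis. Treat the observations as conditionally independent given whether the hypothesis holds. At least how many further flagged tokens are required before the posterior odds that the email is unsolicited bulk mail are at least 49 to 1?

Prior odds = 0.01/0.99 = 1/99.
Combined Bayes factor of the evidence already in hand = 1.3 × 3.6 × 2.1 = 9.828.
Odds after that evidence = (1/99) × 9.828 = 273/2750.
Target odds = 49.
Need 4ⁿ ≥ 49 ÷ (273/2750) = 19250/39.
4⁴ = 256 falls short of 19250/39 but 4⁵ = 1024 reaches it, so n = 5.

5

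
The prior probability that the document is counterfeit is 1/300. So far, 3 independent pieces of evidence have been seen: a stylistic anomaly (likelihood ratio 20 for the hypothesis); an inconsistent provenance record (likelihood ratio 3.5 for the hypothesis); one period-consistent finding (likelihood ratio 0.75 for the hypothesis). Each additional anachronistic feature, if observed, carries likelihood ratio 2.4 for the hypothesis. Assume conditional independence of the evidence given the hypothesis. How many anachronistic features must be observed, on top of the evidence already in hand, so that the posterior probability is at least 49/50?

7

Prior odds = (1/300)/(299/300) = 1/299.
Combined Bayes factor of the evidence already in hand = 20 × 3.5 × 0.75 = 52.5.
Odds after that evidence = (1/299) × 52.5 = 105/598.
Target odds = 0.98/0.02 = 49.
Need 2.4ⁿ ≥ 49 ÷ (105/598) = 4186/15.
2.4⁶ = 2985984/15625 falls short of 4186/15 but 2.4⁷ = 35831808/78125 reaches it, so n = 7.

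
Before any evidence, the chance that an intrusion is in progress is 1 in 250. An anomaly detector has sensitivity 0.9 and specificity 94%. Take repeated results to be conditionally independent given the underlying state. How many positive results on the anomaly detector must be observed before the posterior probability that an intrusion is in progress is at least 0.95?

4

Prior odds: 0.004 ÷ 0.996 = 1/249.
False-positive rate = 1 − 0.94 = 0.06; likelihood ratio of a positive = 0.9/0.06 = 15.
Target posterior odds = 0.95/0.05 = 19.
Require 15ⁿ ≥ 19 ÷ (1/249) = 4731.
15³ = 3375 falls short of 4731 but 15⁴ = 50625 reaches it, so n = 4.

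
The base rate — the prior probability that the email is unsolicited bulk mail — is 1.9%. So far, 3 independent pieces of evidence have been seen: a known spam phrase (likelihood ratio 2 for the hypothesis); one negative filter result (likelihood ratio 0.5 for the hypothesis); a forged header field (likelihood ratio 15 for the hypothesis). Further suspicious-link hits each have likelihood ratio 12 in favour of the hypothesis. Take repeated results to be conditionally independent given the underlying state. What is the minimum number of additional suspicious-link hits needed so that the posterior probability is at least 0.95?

2

Prior odds = 0.019/0.981 = 19/981.
Combined Bayes factor of the evidence already in hand = 2 × 0.5 × 15 = 15.
Odds after that evidence = (19/981) × 15 = 95/327.
Target odds = 0.95/0.05 = 19.
Need 12ⁿ ≥ 19 ÷ (95/327) = 65.4.
12¹ = 12 falls short of 65.4 but 12² = 144 reaches it, so n = 2.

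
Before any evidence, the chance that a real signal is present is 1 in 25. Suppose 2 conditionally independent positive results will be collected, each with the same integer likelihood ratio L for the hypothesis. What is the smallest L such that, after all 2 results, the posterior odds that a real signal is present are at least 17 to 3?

Prior odds = 0.04/0.96 = 1/24.
Target odds = 17/3.
Need L² ≥ 17/3 ÷ (1/24) = 136.
11² = 121 < 136 ≤ 144 = 12², so L = 12.

12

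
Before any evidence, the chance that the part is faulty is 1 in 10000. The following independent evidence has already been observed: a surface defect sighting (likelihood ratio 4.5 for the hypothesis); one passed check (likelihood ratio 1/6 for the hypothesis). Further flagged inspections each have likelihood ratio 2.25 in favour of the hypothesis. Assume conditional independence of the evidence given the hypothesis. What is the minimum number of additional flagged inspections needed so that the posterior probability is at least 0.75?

Prior odds = 0.0001/0.9999 = 1/9999.
Combined Bayes factor of the evidence already in hand = 4.5 × (1/6) = 0.75.
Odds after that evidence = (1/9999) × 0.75 = 1/13332.
Target odds = 0.75/0.25 = 3.
Need 2.25ⁿ ≥ 3 ÷ (1/13332) = 39996.
2.25¹³ ≈37876.8 falls short of 39996 but 2.25¹⁴ ≈85222.7 reaches it, so n = 14.

14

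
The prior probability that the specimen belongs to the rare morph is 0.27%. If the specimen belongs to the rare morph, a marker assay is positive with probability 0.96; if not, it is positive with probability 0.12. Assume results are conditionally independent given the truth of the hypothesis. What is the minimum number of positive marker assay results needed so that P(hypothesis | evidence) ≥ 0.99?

Prior odds = 0.0027/0.9973 = 27/9973.
Likelihood ratio of a positive = 0.96/0.12 = 8.
Target posterior odds = 0.99/0.01 = 99.
Require 8ⁿ ≥ 99 ÷ (27/9973) = 109703/3.
8⁵ = 32768 falls short of 109703/3 but 8⁶ = 262144 reaches it, so n = 6.

6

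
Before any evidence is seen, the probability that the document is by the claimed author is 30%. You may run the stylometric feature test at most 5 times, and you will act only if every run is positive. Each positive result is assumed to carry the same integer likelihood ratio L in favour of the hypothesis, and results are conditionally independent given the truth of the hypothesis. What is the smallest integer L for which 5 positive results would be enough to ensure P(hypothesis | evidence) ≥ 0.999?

5

Prior odds = 0.3/0.7 = 3/7.
Target odds = 0.999/0.001 = 999.
Need L⁵ ≥ 999 ÷ (3/7) = 2331.
4⁵ = 1024 < 2331 ≤ 3125 = 5⁵, so L = 5.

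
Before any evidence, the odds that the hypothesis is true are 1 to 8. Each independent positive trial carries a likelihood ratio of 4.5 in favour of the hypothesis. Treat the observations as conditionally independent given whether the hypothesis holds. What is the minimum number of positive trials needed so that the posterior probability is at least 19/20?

4

Prior odds = 0.125.
Likelihood ratio per positive trial = 4.5.
Target odds: 0.95 ÷ 0.05 = 19.
Require 4.5ⁿ ≥ 19 ÷ 0.125 = 152.
4.5³ = 91.125 falls short of 152 but 4.5⁴ = 410.0625 reaches it, so n = 4.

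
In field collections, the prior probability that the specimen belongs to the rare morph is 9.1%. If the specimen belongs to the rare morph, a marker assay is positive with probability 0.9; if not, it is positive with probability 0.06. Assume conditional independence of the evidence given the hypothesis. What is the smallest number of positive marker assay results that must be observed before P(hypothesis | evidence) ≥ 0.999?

Prior odds = 0.091/0.909 = 91/909.
Likelihood ratio of a positive = 0.9/0.06 = 15.
Target posterior odds = 0.999/0.001 = 999.
Require 15ⁿ ≥ 999 ÷ (91/909) = 908091/91.
15³ = 3375 falls short of 908091/91 but 15⁴ = 50625 reaches it, so n = 4.

4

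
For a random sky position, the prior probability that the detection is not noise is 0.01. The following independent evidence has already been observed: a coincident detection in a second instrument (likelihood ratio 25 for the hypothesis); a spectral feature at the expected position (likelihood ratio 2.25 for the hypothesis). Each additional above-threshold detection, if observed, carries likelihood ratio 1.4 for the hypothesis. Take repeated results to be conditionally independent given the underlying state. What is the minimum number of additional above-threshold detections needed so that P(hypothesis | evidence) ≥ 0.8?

6

Prior odds = 0.01/0.99 = 1/99.
Combined Bayes factor of the evidence already in hand = 25 × 2.25 = 56.25.
Odds after that evidence = (1/99) × 56.25 = 25/44.
Target odds = 0.8/0.2 = 4.
Need 1.4ⁿ ≥ 4 ÷ (25/44) = 7.04.
1.4⁵ = 5.37824 falls short of 7.04 but 1.4⁶ = 117649/15625 reaches it, so n = 6.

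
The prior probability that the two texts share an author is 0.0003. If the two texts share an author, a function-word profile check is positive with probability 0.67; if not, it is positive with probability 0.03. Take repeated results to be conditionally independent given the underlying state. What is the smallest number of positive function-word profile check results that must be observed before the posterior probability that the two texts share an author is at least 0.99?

5

Prior odds = 0.0003/0.9997 = 3/9997.
Likelihood ratio of a positive = 0.67/0.03 = 67/3.
Target odds: 0.99 ÷ 0.01 = 99.
Require (67/3)ⁿ ≥ 99 ÷ (3/9997) = 329901.
(67/3)⁴ = 20151121/81 falls short of 329901 but (67/3)⁵ ≈5.55607e+06 reaches it, so n = 5.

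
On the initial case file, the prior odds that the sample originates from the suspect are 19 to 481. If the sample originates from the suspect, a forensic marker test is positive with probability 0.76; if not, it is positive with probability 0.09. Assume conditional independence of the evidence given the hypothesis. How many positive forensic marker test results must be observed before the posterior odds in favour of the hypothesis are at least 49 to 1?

4

Prior odds = 19/481.
Likelihood ratio of a positive = 0.76/0.09 = 76/9.
Target odds = 49.
Need (19/481) × (76/9)ⁿ ≥ 49, i.e. (76/9)ⁿ ≥ 23569/19.
(76/9)³ = 438976/729 falls short of 23569/19 but (76/9)⁴ = 33362176/6561 reaches it, so n = 4.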